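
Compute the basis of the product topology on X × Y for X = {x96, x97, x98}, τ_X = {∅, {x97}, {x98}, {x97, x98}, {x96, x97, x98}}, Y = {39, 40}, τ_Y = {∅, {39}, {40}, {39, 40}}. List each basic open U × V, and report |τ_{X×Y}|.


Basis B = {∅ × ∅, {x97} × {39}, {x97} × {40}, {x98} × {39}, {x98} × {40}, {x97} × {39, 40}, {x97, x98} × {39}, {x97, x98} × {40}, {x98} × {39, 40}, {x96, x97, x98} × {39}, {x96, x97, x98} × {40}, {x97, x98} × {39, 40}, {x96, x97, x98} × {39, 40}}; |τ_{X×Y}| = 25.

Enumerate products U × V with U ∈ τ_X, V ∈ τ_Y (deduplicated):
  ∅ × ∅ = {} (∅)
  {x97} × {39} = {(x97,39)}
  {x97} × {40} = {(x97,40)}
  {x98} × {39} = {(x98,39)}
  {x98} × {40} = {(x98,40)}
  {x97} × {39, 40} = {(x97,39), (x97,40)}
  {x97, x98} × {39} = {(x97,39), (x98,39)}
  {x97, x98} × {40} = {(x97,40), (x98,40)}
  {x98} × {39, 40} = {(x98,39), (x98,40)}
  {x96, x97, x98} × {39} = {(x96,39), (x97,39), (x98,39)}
  {x96, x97, x98} × {40} = {(x96,40), (x97,40), (x98,40)}
  {x97, x98} × {39, 40} = {(x97,39), (x97,40), (x98,39), (x98,40)}
  {x96, x97, x98} × {39, 40} = {(x96,39), (x96,40), (x97,39), (x97,40), (x98,39), (x98,40)}
These 13 distinct sets form the basis B.
Close under arbitrary unions to get τ_{X×Y}; counting gives |τ_{X×Y}| = 25.


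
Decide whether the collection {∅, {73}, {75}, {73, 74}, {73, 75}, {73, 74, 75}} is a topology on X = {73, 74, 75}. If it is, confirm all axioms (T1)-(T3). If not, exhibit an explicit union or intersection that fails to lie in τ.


τ IS a topology on X.

Axiom (T1): ∅ ∈ τ? Yes; X ∈ τ? Yes.
Axiom (T2/T3): check pairwise unions and intersections of members of τ.
All pairwise intersections and unions checked — each lies in τ. Therefore τ satisfies (T1), (T2), (T3): it IS a topology on X.


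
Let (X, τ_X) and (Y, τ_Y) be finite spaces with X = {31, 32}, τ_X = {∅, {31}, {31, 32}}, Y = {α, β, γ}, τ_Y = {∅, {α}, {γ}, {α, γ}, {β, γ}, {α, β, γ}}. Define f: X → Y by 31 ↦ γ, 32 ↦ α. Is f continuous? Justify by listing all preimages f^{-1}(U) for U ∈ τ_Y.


f is NOT continuous.

Compute f^{-1}(U) for each U ∈ τ_Y:
  U = ∅: f^{-1}(U) = ∅ ∈ τ_X ✓.
  U = {α}: f^{-1}(U) = {32} ∉ τ_X ✗.
  U = {γ}: f^{-1}(U) = {31} ∈ τ_X ✓.
  U = {α, γ}: f^{-1}(U) = {31, 32} ∈ τ_X ✓.
  U = {β, γ}: f^{-1}(U) = {31} ∈ τ_X ✓.
  U = {α, β, γ}: f^{-1}(U) = {31, 32} ∈ τ_X ✓.
Found U = {α} with f^{-1}(U) = {32} not in τ_X. Therefore f is NOT continuous.


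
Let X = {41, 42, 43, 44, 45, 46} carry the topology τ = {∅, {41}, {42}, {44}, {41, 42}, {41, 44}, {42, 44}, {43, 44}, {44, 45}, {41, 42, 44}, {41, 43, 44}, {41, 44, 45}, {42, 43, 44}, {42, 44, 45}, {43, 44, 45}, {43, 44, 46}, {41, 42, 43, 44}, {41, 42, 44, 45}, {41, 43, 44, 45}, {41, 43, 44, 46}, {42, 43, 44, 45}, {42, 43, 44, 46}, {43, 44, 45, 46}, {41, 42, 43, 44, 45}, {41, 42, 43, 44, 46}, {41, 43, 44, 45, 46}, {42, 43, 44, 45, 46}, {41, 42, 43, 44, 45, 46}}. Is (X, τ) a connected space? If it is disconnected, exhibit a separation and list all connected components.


(X, τ) is disconnected; components = [{41}, {42}, {43, 44, 45, 46}].

Find clopen sets (U ∈ τ with X ∖ U ∈ τ):
  U = ∅, X ∖ U = {41, 42, 43, 44, 45, 46} — both open, so U is clopen.
  U = {41}, X ∖ U = {42, 43, 44, 45, 46} — both open, so U is clopen.
  U = {42}, X ∖ U = {41, 43, 44, 45, 46} — both open, so U is clopen.
  U = {41, 42}, X ∖ U = {43, 44, 45, 46} — both open, so U is clopen.
  U = {43, 44, 45, 46}, X ∖ U = {41, 42} — both open, so U is clopen.
  U = {41, 43, 44, 45, 46}, X ∖ U = {42} — both open, so U is clopen.
  U = {42, 43, 44, 45, 46}, X ∖ U = {41} — both open, so U is clopen.
  U = {41, 42, 43, 44, 45, 46}, X ∖ U = ∅ — both open, so U is clopen.
Nontrivial clopen(s) exist: e.g. {42, 43, 44, 45, 46}. So (X, τ) is disconnected.
Compute connected components by grouping points that agree on all clopens:
  component: {41}
  component: {42}
  component: {43, 44, 45, 46}


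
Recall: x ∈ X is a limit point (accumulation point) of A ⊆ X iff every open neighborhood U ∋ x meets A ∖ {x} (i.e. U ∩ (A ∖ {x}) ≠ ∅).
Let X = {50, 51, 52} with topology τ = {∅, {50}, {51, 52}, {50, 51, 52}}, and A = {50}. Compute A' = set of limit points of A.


A' = ∅

For each x ∈ X, list the open sets U ∈ τ with x ∈ U, then check whether U ∩ (A ∖ {x}) ≠ ∅ for every such U.
  x = 50: open {50} ∋ x has {50} ∩ (A ∖ {50}) = ∅, so x is NOT a limit point.
  x = 51: open {51, 52} ∋ x has {51, 52} ∩ (A ∖ {51}) = ∅, so x is NOT a limit point.
  x = 52: open {51, 52} ∋ x has {51, 52} ∩ (A ∖ {52}) = ∅, so x is NOT a limit point.
Collecting: A' = ∅.


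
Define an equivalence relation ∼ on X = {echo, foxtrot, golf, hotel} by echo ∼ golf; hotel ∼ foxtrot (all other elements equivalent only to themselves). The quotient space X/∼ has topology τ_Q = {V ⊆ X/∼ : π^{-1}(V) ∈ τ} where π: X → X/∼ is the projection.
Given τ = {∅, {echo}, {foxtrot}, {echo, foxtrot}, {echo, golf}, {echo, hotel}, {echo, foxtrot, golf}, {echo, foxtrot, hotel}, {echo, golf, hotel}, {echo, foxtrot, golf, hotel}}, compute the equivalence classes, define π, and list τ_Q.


X/∼ = {[echo=golf], [foxtrot=hotel]}; |τ_Q| = 3.

Equivalence classes: [echo=golf], [foxtrot=hotel].
Quotient map π: X → X/∼ sends echo ↦ [echo=golf], foxtrot ↦ [foxtrot=hotel], golf ↦ [echo=golf], hotel ↦ [foxtrot=hotel].
For each subset V ⊆ X/∼, compute π^{-1}(V) ⊆ X and check whether π^{-1}(V) ∈ τ. V is open in τ_Q iff π^{-1}(V) ∈ τ.
  V = {}: π^{-1}(V) = ∅ ∈ τ ✓.
  V = {[echo=golf]}: π^{-1}(V) = {echo, golf} ∈ τ ✓.
  V = {[foxtrot=hotel]}: π^{-1}(V) = {foxtrot, hotel} ∉ τ ✗.
  V = {[echo=golf], [foxtrot=hotel]}: π^{-1}(V) = {echo, foxtrot, golf, hotel} ∈ τ ✓.
Open sets in the quotient: τ_Q = {{}, {[echo=golf]}, {[echo=golf], [foxtrot=hotel]}} (3 elements).


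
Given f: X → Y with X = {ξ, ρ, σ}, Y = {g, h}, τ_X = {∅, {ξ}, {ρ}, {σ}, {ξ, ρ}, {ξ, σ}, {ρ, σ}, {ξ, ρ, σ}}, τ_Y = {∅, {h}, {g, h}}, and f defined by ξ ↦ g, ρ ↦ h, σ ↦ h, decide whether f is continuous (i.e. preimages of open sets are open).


f IS continuous.

Compute f^{-1}(U) for each U ∈ τ_Y:
  U = ∅: f^{-1}(U) = ∅ ∈ τ_X ✓.
  U = {h}: f^{-1}(U) = {ρ, σ} ∈ τ_X ✓.
  U = {g, h}: f^{-1}(U) = {ξ, ρ, σ} ∈ τ_X ✓.
Every preimage lies in τ_X, so f IS continuous.


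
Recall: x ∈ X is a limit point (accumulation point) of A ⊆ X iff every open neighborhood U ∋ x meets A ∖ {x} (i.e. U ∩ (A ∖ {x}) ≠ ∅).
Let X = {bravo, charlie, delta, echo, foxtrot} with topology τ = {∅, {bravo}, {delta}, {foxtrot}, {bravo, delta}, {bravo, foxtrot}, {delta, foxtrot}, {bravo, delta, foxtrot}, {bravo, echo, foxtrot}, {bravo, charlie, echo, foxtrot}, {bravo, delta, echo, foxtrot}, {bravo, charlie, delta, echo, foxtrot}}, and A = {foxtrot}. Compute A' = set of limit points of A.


A' = {charlie, echo}

For each x ∈ X, list the open sets U ∈ τ with x ∈ U, then check whether U ∩ (A ∖ {x}) ≠ ∅ for every such U.
  x = bravo: open {bravo} ∋ x has {bravo} ∩ (A ∖ {bravo}) = ∅, so x is NOT a limit point.
  x = charlie: opens ∋ x are {bravo, charlie, echo, foxtrot}, {bravo, charlie, delta, echo, foxtrot}; each meets A ∖ {charlie}, so x IS a limit point.
  x = delta: open {delta} ∋ x has {delta} ∩ (A ∖ {delta}) = ∅, so x is NOT a limit point.
  x = echo: opens ∋ x are {bravo, echo, foxtrot}, {bravo, charlie, echo, foxtrot}, {bravo, delta, echo, foxtrot}, {bravo, charlie, delta, echo, foxtrot}; each meets A ∖ {echo}, so x IS a limit point.
  x = foxtrot: open {foxtrot} ∋ x has {foxtrot} ∩ (A ∖ {foxtrot}) = ∅, so x is NOT a limit point.
Collecting: A' = {charlie, echo}.


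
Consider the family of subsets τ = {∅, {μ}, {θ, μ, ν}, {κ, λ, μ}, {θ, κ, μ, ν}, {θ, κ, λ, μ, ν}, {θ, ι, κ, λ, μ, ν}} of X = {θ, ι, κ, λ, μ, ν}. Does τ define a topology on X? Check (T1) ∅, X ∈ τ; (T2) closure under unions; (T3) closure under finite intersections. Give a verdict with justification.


τ is NOT a topology on X.

Axiom (T1): ∅ ∈ τ? Yes; X ∈ τ? Yes.
Axiom (T2/T3): check pairwise unions and intersections of members of τ.
Counterexample for (T3): {κ, λ, μ} ∩ {θ, κ, μ, ν} = {κ, μ} ∉ τ. Therefore τ is NOT a topology.


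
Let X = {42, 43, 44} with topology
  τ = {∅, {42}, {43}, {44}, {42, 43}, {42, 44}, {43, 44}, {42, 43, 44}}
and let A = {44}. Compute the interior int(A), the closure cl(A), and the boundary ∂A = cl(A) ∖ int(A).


int(A) = {44}, cl(A) = {44}, ∂A = ∅.

Closed sets in (X, τ) are complements of opens:
  closed(X, τ) = {∅, {42}, {43}, {44}, {42, 43}, {42, 44}, {43, 44}, {42, 43, 44}}.
int(A) = ⋃ {U ∈ τ : U ⊆ A}. Opens contained in A: ∅, {44}.
Taking the union of these: int(A) = {44}.
cl(A) = ⋂ {C closed : A ⊆ C}. Closed sets containing A: {44}, {42, 44}, {43, 44}, {42, 43, 44}.
Intersecting these: cl(A) = {44}.
∂A = cl(A) ∖ int(A) = {44} ∖ {44} = ∅.


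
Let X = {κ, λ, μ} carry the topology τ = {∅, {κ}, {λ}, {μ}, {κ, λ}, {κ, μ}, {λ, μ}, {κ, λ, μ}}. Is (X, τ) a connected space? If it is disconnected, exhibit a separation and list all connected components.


(X, τ) is disconnected; components = [{κ}, {λ}, {μ}].

Find clopen sets (U ∈ τ with X ∖ U ∈ τ):
  U = ∅, X ∖ U = {κ, λ, μ} — both open, so U is clopen.
  U = {κ}, X ∖ U = {λ, μ} — both open, so U is clopen.
  U = {λ}, X ∖ U = {κ, μ} — both open, so U is clopen.
  U = {μ}, X ∖ U = {κ, λ} — both open, so U is clopen.
  U = {κ, λ}, X ∖ U = {μ} — both open, so U is clopen.
  U = {κ, μ}, X ∖ U = {λ} — both open, so U is clopen.
  U = {λ, μ}, X ∖ U = {κ} — both open, so U is clopen.
  U = {κ, λ, μ}, X ∖ U = ∅ — both open, so U is clopen.
Nontrivial clopen(s) exist: e.g. {λ}. So (X, τ) is disconnected.
Compute connected components by grouping points that agree on all clopens:
  component: {κ}
  component: {λ}
  component: {μ}


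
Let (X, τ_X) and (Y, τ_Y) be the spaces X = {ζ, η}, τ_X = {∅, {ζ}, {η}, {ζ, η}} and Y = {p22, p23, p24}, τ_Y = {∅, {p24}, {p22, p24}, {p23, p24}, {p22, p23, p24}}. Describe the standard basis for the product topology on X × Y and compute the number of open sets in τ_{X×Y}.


Basis B = {∅ × ∅, {ζ} × {p24}, {η} × {p24}, {ζ} × {p22, p24}, {ζ} × {p23, p24}, {ζ, η} × {p24}, {η} × {p22, p24}, {η} × {p23, p24}, {ζ} × {p22, p23, p24}, {η} × {p22, p23, p24}, {ζ, η} × {p22, p24}, {ζ, η} × {p23, p24}, {ζ, η} × {p22, p23, p24}}; |τ_{X×Y}| = 25.

Enumerate products U × V with U ∈ τ_X, V ∈ τ_Y (deduplicated):
  ∅ × ∅ = {} (∅)
  {ζ} × {p24} = {(ζ,p24)}
  {η} × {p24} = {(η,p24)}
  {ζ} × {p22, p24} = {(ζ,p22), (ζ,p24)}
  {ζ} × {p23, p24} = {(ζ,p23), (ζ,p24)}
  {ζ, η} × {p24} = {(ζ,p24), (η,p24)}
  {η} × {p22, p24} = {(η,p22), (η,p24)}
  {η} × {p23, p24} = {(η,p23), (η,p24)}
  {ζ} × {p22, p23, p24} = {(ζ,p22), (ζ,p23), (ζ,p24)}
  {η} × {p22, p23, p24} = {(η,p22), (η,p23), (η,p24)}
  {ζ, η} × {p22, p24} = {(ζ,p22), (ζ,p24), (η,p22), (η,p24)}
  {ζ, η} × {p23, p24} = {(ζ,p23), (ζ,p24), (η,p23), (η,p24)}
  {ζ, η} × {p22, p23, p24} = {(ζ,p22), (ζ,p23), (ζ,p24), (η,p22), (η,p23), (η,p24)}
These 13 distinct sets form the basis B.
Close under arbitrary unions to get τ_{X×Y}; counting gives |τ_{X×Y}| = 25.


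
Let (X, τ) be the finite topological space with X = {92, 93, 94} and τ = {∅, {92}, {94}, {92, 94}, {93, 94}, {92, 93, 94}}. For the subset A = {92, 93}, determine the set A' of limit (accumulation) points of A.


A' = ∅

For each x ∈ X, list the open sets U ∈ τ with x ∈ U, then check whether U ∩ (A ∖ {x}) ≠ ∅ for every such U.
  x = 92: open {92} ∋ x has {92} ∩ (A ∖ {92}) = ∅, so x is NOT a limit point.
  x = 93: open {93, 94} ∋ x has {93, 94} ∩ (A ∖ {93}) = ∅, so x is NOT a limit point.
  x = 94: open {94} ∋ x has {94} ∩ (A ∖ {94}) = ∅, so x is NOT a limit point.
Collecting: A' = ∅.


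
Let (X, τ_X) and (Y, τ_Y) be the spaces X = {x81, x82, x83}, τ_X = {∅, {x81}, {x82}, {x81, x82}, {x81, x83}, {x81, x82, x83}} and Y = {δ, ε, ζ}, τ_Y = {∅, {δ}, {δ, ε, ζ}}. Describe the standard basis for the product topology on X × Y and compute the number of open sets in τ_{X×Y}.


Basis B = {∅ × ∅, {x81} × {δ}, {x82} × {δ}, {x81, x82} × {δ}, {x81, x83} × {δ}, {x81} × {δ, ε, ζ}, {x81, x82, x83} × {δ}, {x82} × {δ, ε, ζ}, {x81, x82} × {δ, ε, ζ}, {x81, x83} × {δ, ε, ζ}, {x81, x82, x83} × {δ, ε, ζ}}; |τ_{X×Y}| = 18.

Enumerate products U × V with U ∈ τ_X, V ∈ τ_Y (deduplicated):
  ∅ × ∅ = {} (∅)
  {x81} × {δ} = {(x81,δ)}
  {x82} × {δ} = {(x82,δ)}
  {x81, x82} × {δ} = {(x81,δ), (x82,δ)}
  {x81, x83} × {δ} = {(x81,δ), (x83,δ)}
  {x81} × {δ, ε, ζ} = {(x81,δ), (x81,ε), (x81,ζ)}
  {x81, x82, x83} × {δ} = {(x81,δ), (x82,δ), (x83,δ)}
  {x82} × {δ, ε, ζ} = {(x82,δ), (x82,ε), (x82,ζ)}
  {x81, x82} × {δ, ε, ζ} = {(x81,δ), (x81,ε), (x81,ζ), (x82,δ), (x82,ε), (x82,ζ)}
  {x81, x83} × {δ, ε, ζ} = {(x81,δ), (x81,ε), (x81,ζ), (x83,δ), (x83,ε), (x83,ζ)}
  {x81, x82, x83} × {δ, ε, ζ} = {(x81,δ), (x81,ε), (x81,ζ), (x82,δ), (x82,ε), (x82,ζ), (x83,δ), (x83,ε), (x83,ζ)}
These 11 distinct sets form the basis B.
Close under arbitrary unions to get τ_{X×Y}; counting gives |τ_{X×Y}| = 18.


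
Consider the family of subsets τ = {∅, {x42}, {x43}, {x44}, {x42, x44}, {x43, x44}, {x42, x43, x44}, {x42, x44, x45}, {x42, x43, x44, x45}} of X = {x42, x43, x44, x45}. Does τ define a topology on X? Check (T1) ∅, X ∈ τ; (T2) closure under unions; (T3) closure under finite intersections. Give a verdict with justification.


τ is NOT a topology on X.

Axiom (T1): ∅ ∈ τ? Yes; X ∈ τ? Yes.
Axiom (T2/T3): check pairwise unions and intersections of members of τ.
Counterexample for (T2): {x42} ∪ {x43} = {x42, x43} ∉ τ. Therefore τ is NOT a topology.


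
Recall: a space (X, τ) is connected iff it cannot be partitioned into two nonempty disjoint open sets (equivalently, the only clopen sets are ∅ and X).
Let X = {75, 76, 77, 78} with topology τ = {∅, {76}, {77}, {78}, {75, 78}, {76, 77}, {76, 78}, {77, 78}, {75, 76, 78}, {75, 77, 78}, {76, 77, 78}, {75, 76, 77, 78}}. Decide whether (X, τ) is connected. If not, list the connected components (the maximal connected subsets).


(X, τ) is disconnected; components = [{76}, {77}, {75, 78}].

Find clopen sets (U ∈ τ with X ∖ U ∈ τ):
  U = ∅, X ∖ U = {75, 76, 77, 78} — both open, so U is clopen.
  U = {76}, X ∖ U = {75, 77, 78} — both open, so U is clopen.
  U = {77}, X ∖ U = {75, 76, 78} — both open, so U is clopen.
  U = {75, 78}, X ∖ U = {76, 77} — both open, so U is clopen.
  U = {76, 77}, X ∖ U = {75, 78} — both open, so U is clopen.
  U = {75, 76, 78}, X ∖ U = {77} — both open, so U is clopen.
  U = {75, 77, 78}, X ∖ U = {76} — both open, so U is clopen.
  U = {75, 76, 77, 78}, X ∖ U = ∅ — both open, so U is clopen.
Nontrivial clopen(s) exist: e.g. {75, 78}. So (X, τ) is disconnected.
Compute connected components by grouping points that agree on all clopens:
  component: {76}
  component: {77}
  component: {75, 78}


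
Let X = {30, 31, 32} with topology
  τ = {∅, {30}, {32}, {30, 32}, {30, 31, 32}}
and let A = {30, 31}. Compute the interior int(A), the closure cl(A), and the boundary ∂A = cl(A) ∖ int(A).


int(A) = {30}, cl(A) = {30, 31}, ∂A = {31}.

Closed sets in (X, τ) are complements of opens:
  closed(X, τ) = {∅, {31}, {30, 31}, {31, 32}, {30, 31, 32}}.
int(A) = ⋃ {U ∈ τ : U ⊆ A}. Opens contained in A: ∅, {30}.
Taking the union of these: int(A) = {30}.
cl(A) = ⋂ {C closed : A ⊆ C}. Closed sets containing A: {30, 31}, {30, 31, 32}.
Intersecting these: cl(A) = {30, 31}.
∂A = cl(A) ∖ int(A) = {30, 31} ∖ {30} = {31}.


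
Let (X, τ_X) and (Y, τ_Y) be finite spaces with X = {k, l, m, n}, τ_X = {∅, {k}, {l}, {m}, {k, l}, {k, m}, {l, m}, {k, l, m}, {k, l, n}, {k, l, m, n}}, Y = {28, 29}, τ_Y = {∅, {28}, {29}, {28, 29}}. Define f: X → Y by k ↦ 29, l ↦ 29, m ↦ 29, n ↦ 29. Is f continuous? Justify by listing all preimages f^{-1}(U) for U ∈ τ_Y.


f IS continuous.

Compute f^{-1}(U) for each U ∈ τ_Y:
  U = ∅: f^{-1}(U) = ∅ ∈ τ_X ✓.
  U = {28}: f^{-1}(U) = ∅ ∈ τ_X ✓.
  U = {29}: f^{-1}(U) = {k, l, m, n} ∈ τ_X ✓.
  U = {28, 29}: f^{-1}(U) = {k, l, m, n} ∈ τ_X ✓.
Every preimage lies in τ_X, so f IS continuous.


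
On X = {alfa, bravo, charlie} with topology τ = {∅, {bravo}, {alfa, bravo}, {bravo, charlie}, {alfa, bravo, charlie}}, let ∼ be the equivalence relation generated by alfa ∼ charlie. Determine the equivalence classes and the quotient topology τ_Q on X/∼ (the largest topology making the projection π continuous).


X/∼ = {[alfa=charlie], [bravo]}; |τ_Q| = 3.

Equivalence classes: [alfa=charlie], [bravo].
Quotient map π: X → X/∼ sends alfa ↦ [alfa=charlie], bravo ↦ [bravo], charlie ↦ [alfa=charlie].
For each subset V ⊆ X/∼, compute π^{-1}(V) ⊆ X and check whether π^{-1}(V) ∈ τ. V is open in τ_Q iff π^{-1}(V) ∈ τ.
  V = {}: π^{-1}(V) = ∅ ∈ τ ✓.
  V = {[alfa=charlie]}: π^{-1}(V) = {alfa, charlie} ∉ τ ✗.
  V = {[bravo]}: π^{-1}(V) = {bravo} ∈ τ ✓.
  V = {[alfa=charlie], [bravo]}: π^{-1}(V) = {alfa, bravo, charlie} ∈ τ ✓.
Open sets in the quotient: τ_Q = {{}, {[bravo]}, {[alfa=charlie], [bravo]}} (3 elements).


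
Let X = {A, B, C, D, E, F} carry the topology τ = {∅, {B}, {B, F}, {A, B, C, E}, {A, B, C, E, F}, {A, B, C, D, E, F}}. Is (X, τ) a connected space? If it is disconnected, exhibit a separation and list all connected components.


(X, τ) is connected.

Find clopen sets (U ∈ τ with X ∖ U ∈ τ):
  U = ∅, X ∖ U = {A, B, C, D, E, F} — both open, so U is clopen.
  U = {A, B, C, D, E, F}, X ∖ U = ∅ — both open, so U is clopen.
Only trivial clopens (∅ and X) exist, so (X, τ) is connected.
Compute connected components by grouping points that agree on all clopens:
  component: {A, B, C, D, E, F}


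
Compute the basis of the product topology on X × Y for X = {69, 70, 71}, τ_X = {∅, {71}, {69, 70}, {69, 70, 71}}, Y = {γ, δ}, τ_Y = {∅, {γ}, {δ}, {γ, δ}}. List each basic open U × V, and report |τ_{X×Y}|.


Basis B = {∅ × ∅, {71} × {γ}, {71} × {δ}, {69, 70} × {γ}, {69, 70} × {δ}, {71} × {γ, δ}, {69, 70, 71} × {γ}, {69, 70, 71} × {δ}, {69, 70} × {γ, δ}, {69, 70, 71} × {γ, δ}}; |τ_{X×Y}| = 16.

Enumerate products U × V with U ∈ τ_X, V ∈ τ_Y (deduplicated):
  ∅ × ∅ = {} (∅)
  {71} × {γ} = {(71,γ)}
  {71} × {δ} = {(71,δ)}
  {69, 70} × {γ} = {(69,γ), (70,γ)}
  {69, 70} × {δ} = {(69,δ), (70,δ)}
  {71} × {γ, δ} = {(71,γ), (71,δ)}
  {69, 70, 71} × {γ} = {(69,γ), (70,γ), (71,γ)}
  {69, 70, 71} × {δ} = {(69,δ), (70,δ), (71,δ)}
  {69, 70} × {γ, δ} = {(69,γ), (69,δ), (70,γ), (70,δ)}
  {69, 70, 71} × {γ, δ} = {(69,γ), (69,δ), (70,γ), (70,δ), (71,γ), (71,δ)}
These 10 distinct sets form the basis B.
Close under arbitrary unions to get τ_{X×Y}; counting gives |τ_{X×Y}| = 16.


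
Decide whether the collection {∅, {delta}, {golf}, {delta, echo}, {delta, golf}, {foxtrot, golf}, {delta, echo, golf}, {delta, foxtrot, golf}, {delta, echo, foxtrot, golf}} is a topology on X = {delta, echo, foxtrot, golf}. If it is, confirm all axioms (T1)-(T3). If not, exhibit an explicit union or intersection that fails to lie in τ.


τ IS a topology on X.

Axiom (T1): ∅ ∈ τ? Yes; X ∈ τ? Yes.
Axiom (T2/T3): check pairwise unions and intersections of members of τ.
All pairwise intersections and unions checked — each lies in τ. Therefore τ satisfies (T1), (T2), (T3): it IS a topology on X.


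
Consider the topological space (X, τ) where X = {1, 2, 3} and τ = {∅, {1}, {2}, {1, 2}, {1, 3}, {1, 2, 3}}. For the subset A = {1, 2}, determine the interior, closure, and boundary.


int(A) = {1, 2}, cl(A) = {1, 2, 3}, ∂A = {3}.

Closed sets in (X, τ) are complements of opens:
  closed(X, τ) = {∅, {2}, {3}, {1, 3}, {2, 3}, {1, 2, 3}}.
int(A) = ⋃ {U ∈ τ : U ⊆ A}. Opens contained in A: ∅, {1}, {2}, {1, 2}.
Taking the union of these: int(A) = {1, 2}.
cl(A) = ⋂ {C closed : A ⊆ C}. Closed sets containing A: {1, 2, 3}.
Intersecting these: cl(A) = {1, 2, 3}.
∂A = cl(A) ∖ int(A) = {1, 2, 3} ∖ {1, 2} = {3}.


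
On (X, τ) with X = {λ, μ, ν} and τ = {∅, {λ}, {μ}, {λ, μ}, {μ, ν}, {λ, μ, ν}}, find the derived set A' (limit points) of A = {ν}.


A' = ∅

For each x ∈ X, list the open sets U ∈ τ with x ∈ U, then check whether U ∩ (A ∖ {x}) ≠ ∅ for every such U.
  x = λ: open {λ} ∋ x has {λ} ∩ (A ∖ {λ}) = ∅, so x is NOT a limit point.
  x = μ: open {μ} ∋ x has {μ} ∩ (A ∖ {μ}) = ∅, so x is NOT a limit point.
  x = ν: open {μ, ν} ∋ x has {μ, ν} ∩ (A ∖ {ν}) = ∅, so x is NOT a limit point.
Collecting: A' = ∅.


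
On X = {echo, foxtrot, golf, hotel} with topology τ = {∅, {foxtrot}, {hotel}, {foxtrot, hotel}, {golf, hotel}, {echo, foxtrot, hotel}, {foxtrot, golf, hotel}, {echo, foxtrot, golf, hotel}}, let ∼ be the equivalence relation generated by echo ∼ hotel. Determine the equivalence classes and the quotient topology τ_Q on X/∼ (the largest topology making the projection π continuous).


X/∼ = {[echo=hotel], [foxtrot], [golf]}; |τ_Q| = 4.

Equivalence classes: [echo=hotel], [foxtrot], [golf].
Quotient map π: X → X/∼ sends echo ↦ [echo=hotel], foxtrot ↦ [foxtrot], golf ↦ [golf], hotel ↦ [echo=hotel].
For each subset V ⊆ X/∼, compute π^{-1}(V) ⊆ X and check whether π^{-1}(V) ∈ τ. V is open in τ_Q iff π^{-1}(V) ∈ τ.
  V = {}: π^{-1}(V) = ∅ ∈ τ ✓.
  V = {[echo=hotel]}: π^{-1}(V) = {echo, hotel} ∉ τ ✗.
  V = {[foxtrot]}: π^{-1}(V) = {foxtrot} ∈ τ ✓.
  V = {[echo=hotel], [foxtrot]}: π^{-1}(V) = {echo, foxtrot, hotel} ∈ τ ✓.
  V = {[golf]}: π^{-1}(V) = {golf} ∉ τ ✗.
  V = {[echo=hotel], [golf]}: π^{-1}(V) = {echo, golf, hotel} ∉ τ ✗.
  V = {[foxtrot], [golf]}: π^{-1}(V) = {foxtrot, golf} ∉ τ ✗.
  V = {[echo=hotel], [foxtrot], [golf]}: π^{-1}(V) = {echo, foxtrot, golf, hotel} ∈ τ ✓.
Open sets in the quotient: τ_Q = {{}, {[foxtrot]}, {[echo=hotel], [foxtrot]}, {[echo=hotel], [foxtrot], [golf]}} (4 elements).


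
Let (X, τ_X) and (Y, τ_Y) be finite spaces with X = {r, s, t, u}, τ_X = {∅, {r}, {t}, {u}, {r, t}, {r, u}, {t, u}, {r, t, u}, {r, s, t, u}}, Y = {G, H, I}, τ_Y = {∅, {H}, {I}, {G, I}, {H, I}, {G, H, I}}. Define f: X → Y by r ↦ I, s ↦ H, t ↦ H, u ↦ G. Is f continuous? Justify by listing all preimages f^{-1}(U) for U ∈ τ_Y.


f is NOT continuous.

Compute f^{-1}(U) for each U ∈ τ_Y:
  U = ∅: f^{-1}(U) = ∅ ∈ τ_X ✓.
  U = {H}: f^{-1}(U) = {s, t} ∉ τ_X ✗.
  U = {I}: f^{-1}(U) = {r} ∈ τ_X ✓.
  U = {G, I}: f^{-1}(U) = {r, u} ∈ τ_X ✓.
  U = {H, I}: f^{-1}(U) = {r, s, t} ∉ τ_X ✗.
  U = {G, H, I}: f^{-1}(U) = {r, s, t, u} ∈ τ_X ✓.
Found U = {H} with f^{-1}(U) = {s, t} not in τ_X. Therefore f is NOT continuous.


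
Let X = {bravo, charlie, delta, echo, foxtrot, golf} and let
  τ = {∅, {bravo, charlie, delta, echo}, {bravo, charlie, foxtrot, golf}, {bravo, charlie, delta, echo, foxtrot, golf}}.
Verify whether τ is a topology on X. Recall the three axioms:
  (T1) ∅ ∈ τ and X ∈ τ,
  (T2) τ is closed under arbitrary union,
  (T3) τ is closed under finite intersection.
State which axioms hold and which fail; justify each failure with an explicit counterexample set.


τ is NOT a topology on X.

Axiom (T1): ∅ ∈ τ? Yes; X ∈ τ? Yes.
Axiom (T2/T3): check pairwise unions and intersections of members of τ.
Counterexample for (T3): {bravo, charlie, delta, echo} ∩ {bravo, charlie, foxtrot, golf} = {bravo, charlie} ∉ τ. Therefore τ is NOT a topology.


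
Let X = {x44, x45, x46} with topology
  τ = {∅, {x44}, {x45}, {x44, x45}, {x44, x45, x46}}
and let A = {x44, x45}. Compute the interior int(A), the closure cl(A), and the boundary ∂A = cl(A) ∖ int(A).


int(A) = {x44, x45}, cl(A) = {x44, x45, x46}, ∂A = {x46}.

Closed sets in (X, τ) are complements of opens:
  closed(X, τ) = {∅, {x46}, {x44, x46}, {x45, x46}, {x44, x45, x46}}.
int(A) = ⋃ {U ∈ τ : U ⊆ A}. Opens contained in A: ∅, {x44}, {x45}, {x44, x45}.
Taking the union of these: int(A) = {x44, x45}.
cl(A) = ⋂ {C closed : A ⊆ C}. Closed sets containing A: {x44, x45, x46}.
Intersecting these: cl(A) = {x44, x45, x46}.
∂A = cl(A) ∖ int(A) = {x44, x45, x46} ∖ {x44, x45} = {x46}.


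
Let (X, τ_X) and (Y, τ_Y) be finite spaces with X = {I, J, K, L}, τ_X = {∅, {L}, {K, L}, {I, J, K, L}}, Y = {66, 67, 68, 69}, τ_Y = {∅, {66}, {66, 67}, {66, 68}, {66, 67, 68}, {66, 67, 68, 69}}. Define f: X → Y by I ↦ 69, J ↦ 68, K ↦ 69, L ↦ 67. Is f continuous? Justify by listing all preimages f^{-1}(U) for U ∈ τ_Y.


f is NOT continuous.

Compute f^{-1}(U) for each U ∈ τ_Y:
  U = ∅: f^{-1}(U) = ∅ ∈ τ_X ✓.
  U = {66}: f^{-1}(U) = ∅ ∈ τ_X ✓.
  U = {66, 67}: f^{-1}(U) = {L} ∈ τ_X ✓.
  U = {66, 68}: f^{-1}(U) = {J} ∉ τ_X ✗.
  U = {66, 67, 68}: f^{-1}(U) = {J, L} ∉ τ_X ✗.
  U = {66, 67, 68, 69}: f^{-1}(U) = {I, J, K, L} ∈ τ_X ✓.
Found U = {66, 68} with f^{-1}(U) = {J} not in τ_X. Therefore f is NOT continuous.


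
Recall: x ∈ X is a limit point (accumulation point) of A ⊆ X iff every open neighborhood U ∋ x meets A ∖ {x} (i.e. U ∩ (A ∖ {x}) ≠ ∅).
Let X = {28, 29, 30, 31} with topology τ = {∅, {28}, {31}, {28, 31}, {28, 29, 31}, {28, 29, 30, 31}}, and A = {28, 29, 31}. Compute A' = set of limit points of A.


A' = {29, 30}

For each x ∈ X, list the open sets U ∈ τ with x ∈ U, then check whether U ∩ (A ∖ {x}) ≠ ∅ for every such U.
  x = 28: open {28} ∋ x has {28} ∩ (A ∖ {28}) = ∅, so x is NOT a limit point.
  x = 29: opens ∋ x are {28, 29, 31}, {28, 29, 30, 31}; each meets A ∖ {29}, so x IS a limit point.
  x = 30: opens ∋ x are {28, 29, 30, 31}; each meets A ∖ {30}, so x IS a limit point.
  x = 31: open {31} ∋ x has {31} ∩ (A ∖ {31}) = ∅, so x is NOT a limit point.
Collecting: A' = {29, 30}.


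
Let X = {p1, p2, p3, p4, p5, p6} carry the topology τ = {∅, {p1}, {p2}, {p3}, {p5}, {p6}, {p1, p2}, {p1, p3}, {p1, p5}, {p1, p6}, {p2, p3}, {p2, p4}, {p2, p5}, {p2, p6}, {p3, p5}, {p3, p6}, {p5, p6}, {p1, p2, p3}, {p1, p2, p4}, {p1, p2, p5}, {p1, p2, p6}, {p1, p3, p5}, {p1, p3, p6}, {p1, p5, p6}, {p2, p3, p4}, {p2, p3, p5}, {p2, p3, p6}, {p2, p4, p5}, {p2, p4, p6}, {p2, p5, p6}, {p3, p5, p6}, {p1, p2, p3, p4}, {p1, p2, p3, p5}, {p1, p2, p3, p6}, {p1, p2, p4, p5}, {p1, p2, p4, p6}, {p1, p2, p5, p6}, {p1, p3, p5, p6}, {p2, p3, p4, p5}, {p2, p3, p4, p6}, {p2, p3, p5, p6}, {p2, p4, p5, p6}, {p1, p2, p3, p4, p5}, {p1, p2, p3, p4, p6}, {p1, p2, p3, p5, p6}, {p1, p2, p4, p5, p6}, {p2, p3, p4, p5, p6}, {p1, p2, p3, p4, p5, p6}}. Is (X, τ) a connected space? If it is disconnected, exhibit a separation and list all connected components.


(X, τ) is disconnected; components = [{p1}, {p3}, {p5}, {p6}, {p2, p4}].

Find clopen sets (U ∈ τ with X ∖ U ∈ τ):
  U = ∅, X ∖ U = {p1, p2, p3, p4, p5, p6} — both open, so U is clopen.
  U = {p1}, X ∖ U = {p2, p3, p4, p5, p6} — both open, so U is clopen.
  U = {p3}, X ∖ U = {p1, p2, p4, p5, p6} — both open, so U is clopen.
  U = {p5}, X ∖ U = {p1, p2, p3, p4, p6} — both open, so U is clopen.
  U = {p6}, X ∖ U = {p1, p2, p3, p4, p5} — both open, so U is clopen.
  U = {p1, p3}, X ∖ U = {p2, p4, p5, p6} — both open, so U is clopen.
  U = {p1, p5}, X ∖ U = {p2, p3, p4, p6} — both open, so U is clopen.
  U = {p1, p6}, X ∖ U = {p2, p3, p4, p5} — both open, so U is clopen.
  U = {p2, p4}, X ∖ U = {p1, p3, p5, p6} — both open, so U is clopen.
  U = {p3, p5}, X ∖ U = {p1, p2, p4, p6} — both open, so U is clopen.
  U = {p3, p6}, X ∖ U = {p1, p2, p4, p5} — both open, so U is clopen.
  U = {p5, p6}, X ∖ U = {p1, p2, p3, p4} — both open, so U is clopen.
  U = {p1, p2, p4}, X ∖ U = {p3, p5, p6} — both open, so U is clopen.
  U = {p1, p3, p5}, X ∖ U = {p2, p4, p6} — both open, so U is clopen.
  U = {p1, p3, p6}, X ∖ U = {p2, p4, p5} — both open, so U is clopen.
  U = {p1, p5, p6}, X ∖ U = {p2, p3, p4} — both open, so U is clopen.
  U = {p2, p3, p4}, X ∖ U = {p1, p5, p6} — both open, so U is clopen.
  U = {p2, p4, p5}, X ∖ U = {p1, p3, p6} — both open, so U is clopen.
  U = {p2, p4, p6}, X ∖ U = {p1, p3, p5} — both open, so U is clopen.
  U = {p3, p5, p6}, X ∖ U = {p1, p2, p4} — both open, so U is clopen.
  U = {p1, p2, p3, p4}, X ∖ U = {p5, p6} — both open, so U is clopen.
  U = {p1, p2, p4, p5}, X ∖ U = {p3, p6} — both open, so U is clopen.
  U = {p1, p2, p4, p6}, X ∖ U = {p3, p5} — both open, so U is clopen.
  U = {p1, p3, p5, p6}, X ∖ U = {p2, p4} — both open, so U is clopen.
  U = {p2, p3, p4, p5}, X ∖ U = {p1, p6} — both open, so U is clopen.
  U = {p2, p3, p4, p6}, X ∖ U = {p1, p5} — both open, so U is clopen.
  U = {p2, p4, p5, p6}, X ∖ U = {p1, p3} — both open, so U is clopen.
  U = {p1, p2, p3, p4, p5}, X ∖ U = {p6} — both open, so U is clopen.
  U = {p1, p2, p3, p4, p6}, X ∖ U = {p5} — both open, so U is clopen.
  U = {p1, p2, p4, p5, p6}, X ∖ U = {p3} — both open, so U is clopen.
  U = {p2, p3, p4, p5, p6}, X ∖ U = {p1} — both open, so U is clopen.
  U = {p1, p2, p3, p4, p5, p6}, X ∖ U = ∅ — both open, so U is clopen.
Nontrivial clopen(s) exist: e.g. {p1, p2, p3, p4, p5}. So (X, τ) is disconnected.
Compute connected components by grouping points that agree on all clopens:
  component: {p1}
  component: {p3}
  component: {p5}
  component: {p6}
  component: {p2, p4}


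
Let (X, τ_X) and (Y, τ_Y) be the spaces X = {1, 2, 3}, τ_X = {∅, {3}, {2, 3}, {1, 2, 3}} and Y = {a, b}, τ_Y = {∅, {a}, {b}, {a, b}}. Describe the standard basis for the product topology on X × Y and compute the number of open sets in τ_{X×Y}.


Basis B = {∅ × ∅, {3} × {a}, {3} × {b}, {2, 3} × {a}, {2, 3} × {b}, {3} × {a, b}, {1, 2, 3} × {a}, {1, 2, 3} × {b}, {2, 3} × {a, b}, {1, 2, 3} × {a, b}}; |τ_{X×Y}| = 16.

Enumerate products U × V with U ∈ τ_X, V ∈ τ_Y (deduplicated):
  ∅ × ∅ = {} (∅)
  {3} × {a} = {(3,a)}
  {3} × {b} = {(3,b)}
  {2, 3} × {a} = {(2,a), (3,a)}
  {2, 3} × {b} = {(2,b), (3,b)}
  {3} × {a, b} = {(3,a), (3,b)}
  {1, 2, 3} × {a} = {(1,a), (2,a), (3,a)}
  {1, 2, 3} × {b} = {(1,b), (2,b), (3,b)}
  {2, 3} × {a, b} = {(2,a), (2,b), (3,a), (3,b)}
  {1, 2, 3} × {a, b} = {(1,a), (1,b), (2,a), (2,b), (3,a), (3,b)}
These 10 distinct sets form the basis B.
Close under arbitrary unions to get τ_{X×Y}; counting gives |τ_{X×Y}| = 16.


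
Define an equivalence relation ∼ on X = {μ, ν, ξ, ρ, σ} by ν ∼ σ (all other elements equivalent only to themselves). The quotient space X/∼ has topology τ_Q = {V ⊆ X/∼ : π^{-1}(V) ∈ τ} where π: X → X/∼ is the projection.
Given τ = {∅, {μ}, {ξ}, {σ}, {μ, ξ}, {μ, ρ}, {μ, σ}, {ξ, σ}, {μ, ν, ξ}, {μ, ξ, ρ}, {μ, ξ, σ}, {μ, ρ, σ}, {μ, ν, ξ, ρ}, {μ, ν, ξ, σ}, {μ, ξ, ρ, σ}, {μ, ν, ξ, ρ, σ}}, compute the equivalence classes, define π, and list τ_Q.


X/∼ = {[μ], [ν=σ], [ξ], [ρ]}; |τ_Q| = 8.

Equivalence classes: [μ], [ν=σ], [ξ], [ρ].
Quotient map π: X → X/∼ sends μ ↦ [μ], ν ↦ [ν=σ], ξ ↦ [ξ], ρ ↦ [ρ], σ ↦ [ν=σ].
For each subset V ⊆ X/∼, compute π^{-1}(V) ⊆ X and check whether π^{-1}(V) ∈ τ. V is open in τ_Q iff π^{-1}(V) ∈ τ.
  V = {}: π^{-1}(V) = ∅ ∈ τ ✓.
  V = {[μ]}: π^{-1}(V) = {μ} ∈ τ ✓.
  V = {[ν=σ]}: π^{-1}(V) = {ν, σ} ∉ τ ✗.
  V = {[μ], [ν=σ]}: π^{-1}(V) = {μ, ν, σ} ∉ τ ✗.
  V = {[ξ]}: π^{-1}(V) = {ξ} ∈ τ ✓.
  V = {[μ], [ξ]}: π^{-1}(V) = {μ, ξ} ∈ τ ✓.
  V = {[ν=σ], [ξ]}: π^{-1}(V) = {ν, ξ, σ} ∉ τ ✗.
  V = {[μ], [ν=σ], [ξ]}: π^{-1}(V) = {μ, ν, ξ, σ} ∈ τ ✓.
  V = {[ρ]}: π^{-1}(V) = {ρ} ∉ τ ✗.
  V = {[μ], [ρ]}: π^{-1}(V) = {μ, ρ} ∈ τ ✓.
  V = {[ν=σ], [ρ]}: π^{-1}(V) = {ν, ρ, σ} ∉ τ ✗.
  V = {[μ], [ν=σ], [ρ]}: π^{-1}(V) = {μ, ν, ρ, σ} ∉ τ ✗.
  V = {[ξ], [ρ]}: π^{-1}(V) = {ξ, ρ} ∉ τ ✗.
  V = {[μ], [ξ], [ρ]}: π^{-1}(V) = {μ, ξ, ρ} ∈ τ ✓.
  V = {[ν=σ], [ξ], [ρ]}: π^{-1}(V) = {ν, ξ, ρ, σ} ∉ τ ✗.
  V = {[μ], [ν=σ], [ξ], [ρ]}: π^{-1}(V) = {μ, ν, ξ, ρ, σ} ∈ τ ✓.
Open sets in the quotient: τ_Q = {{}, {[μ]}, {[ξ]}, {[μ], [ξ]}, {[μ], [ν=σ], [ξ]}, {[μ], [ρ]}, {[μ], [ξ], [ρ]}, {[μ], [ν=σ], [ξ], [ρ]}} (8 elements).


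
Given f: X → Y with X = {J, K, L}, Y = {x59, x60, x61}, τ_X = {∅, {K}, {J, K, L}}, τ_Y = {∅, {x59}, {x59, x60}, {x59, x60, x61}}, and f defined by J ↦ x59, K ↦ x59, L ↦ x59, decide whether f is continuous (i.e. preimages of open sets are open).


f IS continuous.

Compute f^{-1}(U) for each U ∈ τ_Y:
  U = ∅: f^{-1}(U) = ∅ ∈ τ_X ✓.
  U = {x59}: f^{-1}(U) = {J, K, L} ∈ τ_X ✓.
  U = {x59, x60}: f^{-1}(U) = {J, K, L} ∈ τ_X ✓.
  U = {x59, x60, x61}: f^{-1}(U) = {J, K, L} ∈ τ_X ✓.
Every preimage lies in τ_X, so f IS continuous.


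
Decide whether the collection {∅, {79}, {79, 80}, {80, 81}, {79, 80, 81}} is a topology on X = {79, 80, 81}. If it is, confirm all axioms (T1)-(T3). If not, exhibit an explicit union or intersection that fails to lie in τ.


τ is NOT a topology on X.

Axiom (T1): ∅ ∈ τ? Yes; X ∈ τ? Yes.
Axiom (T2/T3): check pairwise unions and intersections of members of τ.
Counterexample for (T3): {79, 80} ∩ {80, 81} = {80} ∉ τ. Therefore τ is NOT a topology.


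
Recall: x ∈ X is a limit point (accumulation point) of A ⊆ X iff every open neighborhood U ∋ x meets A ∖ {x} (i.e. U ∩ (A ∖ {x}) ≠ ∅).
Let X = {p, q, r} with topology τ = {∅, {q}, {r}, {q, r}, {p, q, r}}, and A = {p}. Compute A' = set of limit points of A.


A' = ∅

For each x ∈ X, list the open sets U ∈ τ with x ∈ U, then check whether U ∩ (A ∖ {x}) ≠ ∅ for every such U.
  x = p: open {p, q, r} ∋ x has {p, q, r} ∩ (A ∖ {p}) = ∅, so x is NOT a limit point.
  x = q: open {q} ∋ x has {q} ∩ (A ∖ {q}) = ∅, so x is NOT a limit point.
  x = r: open {r} ∋ x has {r} ∩ (A ∖ {r}) = ∅, so x is NOT a limit point.
Collecting: A' = ∅.


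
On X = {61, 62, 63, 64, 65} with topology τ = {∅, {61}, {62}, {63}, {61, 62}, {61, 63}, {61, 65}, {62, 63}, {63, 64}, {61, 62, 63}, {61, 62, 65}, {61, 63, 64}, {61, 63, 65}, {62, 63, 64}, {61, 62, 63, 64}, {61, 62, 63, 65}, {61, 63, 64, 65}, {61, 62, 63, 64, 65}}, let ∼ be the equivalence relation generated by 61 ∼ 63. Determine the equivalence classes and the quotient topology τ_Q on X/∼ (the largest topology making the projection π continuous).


X/∼ = {[61=63], [62], [64], [65]}; |τ_Q| = 10.

Equivalence classes: [61=63], [62], [64], [65].
Quotient map π: X → X/∼ sends 61 ↦ [61=63], 62 ↦ [62], 63 ↦ [61=63], 64 ↦ [64], 65 ↦ [65].
For each subset V ⊆ X/∼, compute π^{-1}(V) ⊆ X and check whether π^{-1}(V) ∈ τ. V is open in τ_Q iff π^{-1}(V) ∈ τ.
  V = {}: π^{-1}(V) = ∅ ∈ τ ✓.
  V = {[61=63]}: π^{-1}(V) = {61, 63} ∈ τ ✓.
  V = {[62]}: π^{-1}(V) = {62} ∈ τ ✓.
  V = {[61=63], [62]}: π^{-1}(V) = {61, 62, 63} ∈ τ ✓.
  V = {[64]}: π^{-1}(V) = {64} ∉ τ ✗.
  V = {[61=63], [64]}: π^{-1}(V) = {61, 63, 64} ∈ τ ✓.
  V = {[62], [64]}: π^{-1}(V) = {62, 64} ∉ τ ✗.
  V = {[61=63], [62], [64]}: π^{-1}(V) = {61, 62, 63, 64} ∈ τ ✓.
  V = {[65]}: π^{-1}(V) = {65} ∉ τ ✗.
  V = {[61=63], [65]}: π^{-1}(V) = {61, 63, 65} ∈ τ ✓.
  V = {[62], [65]}: π^{-1}(V) = {62, 65} ∉ τ ✗.
  V = {[61=63], [62], [65]}: π^{-1}(V) = {61, 62, 63, 65} ∈ τ ✓.
  V = {[64], [65]}: π^{-1}(V) = {64, 65} ∉ τ ✗.
  V = {[61=63], [64], [65]}: π^{-1}(V) = {61, 63, 64, 65} ∈ τ ✓.
  V = {[62], [64], [65]}: π^{-1}(V) = {62, 64, 65} ∉ τ ✗.
  V = {[61=63], [62], [64], [65]}: π^{-1}(V) = {61, 62, 63, 64, 65} ∈ τ ✓.
Open sets in the quotient: τ_Q = {{}, {[61=63]}, {[62]}, {[61=63], [62]}, {[61=63], [64]}, {[61=63], [62], [64]}, {[61=63], [65]}, {[61=63], [62], [65]}, {[61=63], [64], [65]}, {[61=63], [62], [64], [65]}} (10 elements).


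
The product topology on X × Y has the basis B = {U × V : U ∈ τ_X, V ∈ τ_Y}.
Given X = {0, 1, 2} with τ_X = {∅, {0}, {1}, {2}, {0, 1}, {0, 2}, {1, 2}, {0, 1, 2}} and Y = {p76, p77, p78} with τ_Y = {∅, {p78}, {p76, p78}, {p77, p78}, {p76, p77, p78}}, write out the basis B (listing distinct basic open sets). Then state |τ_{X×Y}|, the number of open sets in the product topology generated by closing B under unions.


Basis B = {∅ × ∅, {0} × {p78}, {1} × {p78}, {2} × {p78}, {0} × {p76, p78}, {0} × {p77, p78}, {0, 1} × {p78}, {0, 2} × {p78}, {1} × {p76, p78}, {1} × {p77, p78}, {1, 2} × {p78}, {2} × {p76, p78}, {2} × {p77, p78}, {0} × {p76, p77, p78}, {0, 1, 2} × {p78}, {1} × {p76, p77, p78}, {2} × {p76, p77, p78}, {0, 1} × {p76, p78}, {0, 2} × {p76, p78}, {0, 1} × {p77, p78}, {0, 2} × {p77, p78}, {1, 2} × {p76, p78}, {1, 2} × {p77, p78}, {0, 1} × {p76, p77, p78}, {0, 2} × {p76, p77, p78}, {0, 1, 2} × {p76, p78}, {0, 1, 2} × {p77, p78}, {1, 2} × {p76, p77, p78}, {0, 1, 2} × {p76, p77, p78}}; |τ_{X×Y}| = 125.

Enumerate products U × V with U ∈ τ_X, V ∈ τ_Y (deduplicated):
  ∅ × ∅ = {} (∅)
  {0} × {p78} = {(0,p78)}
  {1} × {p78} = {(1,p78)}
  {2} × {p78} = {(2,p78)}
  {0} × {p76, p78} = {(0,p76), (0,p78)}
  {0} × {p77, p78} = {(0,p77), (0,p78)}
  {0, 1} × {p78} = {(0,p78), (1,p78)}
  {0, 2} × {p78} = {(0,p78), (2,p78)}
  {1} × {p76, p78} = {(1,p76), (1,p78)}
  {1} × {p77, p78} = {(1,p77), (1,p78)}
  {1, 2} × {p78} = {(1,p78), (2,p78)}
  {2} × {p76, p78} = {(2,p76), (2,p78)}
  {2} × {p77, p78} = {(2,p77), (2,p78)}
  {0} × {p76, p77, p78} = {(0,p76), (0,p77), (0,p78)}
  {0, 1, 2} × {p78} = {(0,p78), (1,p78), (2,p78)}
  {1} × {p76, p77, p78} = {(1,p76), (1,p77), (1,p78)}
  {2} × {p76, p77, p78} = {(2,p76), (2,p77), (2,p78)}
  {0, 1} × {p76, p78} = {(0,p76), (0,p78), (1,p76), (1,p78)}
  {0, 2} × {p76, p78} = {(0,p76), (0,p78), (2,p76), (2,p78)}
  {0, 1} × {p77, p78} = {(0,p77), (0,p78), (1,p77), (1,p78)}
  {0, 2} × {p77, p78} = {(0,p77), (0,p78), (2,p77), (2,p78)}
  {1, 2} × {p76, p78} = {(1,p76), (1,p78), (2,p76), (2,p78)}
  {1, 2} × {p77, p78} = {(1,p77), (1,p78), (2,p77), (2,p78)}
  {0, 1} × {p76, p77, p78} = {(0,p76), (0,p77), (0,p78), (1,p76), (1,p77), (1,p78)}
  {0, 2} × {p76, p77, p78} = {(0,p76), (0,p77), (0,p78), (2,p76), (2,p77), (2,p78)}
  {0, 1, 2} × {p76, p78} = {(0,p76), (0,p78), (1,p76), (1,p78), (2,p76), (2,p78)}
  {0, 1, 2} × {p77, p78} = {(0,p77), (0,p78), (1,p77), (1,p78), (2,p77), (2,p78)}
  {1, 2} × {p76, p77, p78} = {(1,p76), (1,p77), (1,p78), (2,p76), (2,p77), (2,p78)}
  {0, 1, 2} × {p76, p77, p78} = {(0,p76), (0,p77), (0,p78), (1,p76), (1,p77), (1,p78), (2,p76), (2,p77), (2,p78)}
These 29 distinct sets form the basis B.
Close under arbitrary unions to get τ_{X×Y}; counting gives |τ_{X×Y}| = 125.


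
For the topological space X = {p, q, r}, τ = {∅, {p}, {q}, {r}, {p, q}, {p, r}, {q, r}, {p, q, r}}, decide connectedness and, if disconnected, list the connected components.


(X, τ) is disconnected; components = [{p}, {q}, {r}].

Find clopen sets (U ∈ τ with X ∖ U ∈ τ):
  U = ∅, X ∖ U = {p, q, r} — both open, so U is clopen.
  U = {p}, X ∖ U = {q, r} — both open, so U is clopen.
  U = {q}, X ∖ U = {p, r} — both open, so U is clopen.
  U = {r}, X ∖ U = {p, q} — both open, so U is clopen.
  U = {p, q}, X ∖ U = {r} — both open, so U is clopen.
  U = {p, r}, X ∖ U = {q} — both open, so U is clopen.
  U = {q, r}, X ∖ U = {p} — both open, so U is clopen.
  U = {p, q, r}, X ∖ U = ∅ — both open, so U is clopen.
Nontrivial clopen(s) exist: e.g. {q}. So (X, τ) is disconnected.
Compute connected components by grouping points that agree on all clopens:
  component: {p}
  component: {q}
  component: {r}
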